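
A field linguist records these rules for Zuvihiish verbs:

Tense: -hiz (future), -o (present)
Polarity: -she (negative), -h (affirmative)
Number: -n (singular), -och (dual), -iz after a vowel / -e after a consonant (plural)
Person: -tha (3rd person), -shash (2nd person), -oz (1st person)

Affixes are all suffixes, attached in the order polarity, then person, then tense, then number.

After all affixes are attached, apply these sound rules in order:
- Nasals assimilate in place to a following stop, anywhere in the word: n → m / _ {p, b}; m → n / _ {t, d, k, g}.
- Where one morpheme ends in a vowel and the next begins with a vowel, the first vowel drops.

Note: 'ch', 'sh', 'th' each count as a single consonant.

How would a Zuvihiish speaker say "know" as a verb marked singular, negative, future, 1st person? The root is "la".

Attach polarity negative -she → lashe.
Attach person 1st person -oz → lasheoz.
Attach tense future -hiz → lasheozhiz.
Attach number singular -n → lasheozhizn.
Nasal assimilation: no change.
Apply vowel deletion: lasheozhizn → lashozhizn.

lashozhizn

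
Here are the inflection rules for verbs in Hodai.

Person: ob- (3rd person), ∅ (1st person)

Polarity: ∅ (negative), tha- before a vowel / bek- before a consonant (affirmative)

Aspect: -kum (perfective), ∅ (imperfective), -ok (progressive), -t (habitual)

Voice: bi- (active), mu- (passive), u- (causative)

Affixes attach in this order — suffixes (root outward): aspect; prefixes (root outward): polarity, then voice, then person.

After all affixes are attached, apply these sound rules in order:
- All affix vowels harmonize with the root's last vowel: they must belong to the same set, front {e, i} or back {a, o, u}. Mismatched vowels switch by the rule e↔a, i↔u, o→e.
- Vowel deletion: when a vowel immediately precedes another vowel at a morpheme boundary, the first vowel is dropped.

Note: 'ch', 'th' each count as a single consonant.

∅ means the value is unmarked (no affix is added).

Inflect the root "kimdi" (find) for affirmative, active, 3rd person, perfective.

ebbibekkimdikim

Attach aspect perfective -kum → kimdikum.
Attach polarity affirmative bek- (before consonant 'k') → bekkimdikum.
Attach voice active bi- → bibekkimdikum.
Attach person 3rd person ob- → obbibekkimdikum.
Apply vowel harmony: obbibekkimdikum → ebbibekkimdikim.
Vowel deletion: no change.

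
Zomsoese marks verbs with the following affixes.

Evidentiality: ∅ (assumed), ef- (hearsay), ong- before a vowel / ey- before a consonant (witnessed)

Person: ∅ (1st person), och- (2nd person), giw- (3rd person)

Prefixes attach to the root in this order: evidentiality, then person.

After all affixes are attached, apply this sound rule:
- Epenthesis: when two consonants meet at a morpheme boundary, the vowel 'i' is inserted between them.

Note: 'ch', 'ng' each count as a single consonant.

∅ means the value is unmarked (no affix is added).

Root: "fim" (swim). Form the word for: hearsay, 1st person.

efifim

Attach evidentiality hearsay ef- → effim.
person = 1st person: zero marking, form stays effim.
Apply epenthesis: effim → efifim.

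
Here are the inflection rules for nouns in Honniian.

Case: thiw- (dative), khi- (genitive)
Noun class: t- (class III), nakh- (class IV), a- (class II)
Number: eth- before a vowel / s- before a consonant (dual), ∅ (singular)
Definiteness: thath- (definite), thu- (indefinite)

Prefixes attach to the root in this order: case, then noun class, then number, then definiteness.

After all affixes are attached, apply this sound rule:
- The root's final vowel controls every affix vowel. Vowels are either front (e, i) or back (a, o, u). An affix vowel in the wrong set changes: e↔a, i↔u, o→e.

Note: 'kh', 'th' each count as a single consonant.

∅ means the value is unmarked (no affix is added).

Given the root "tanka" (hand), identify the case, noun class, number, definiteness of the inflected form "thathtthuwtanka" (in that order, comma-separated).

dative, class III, singular, definite

Segment: thath-t-thiw-tanka.
case: thiw- → dative.
noun class: t- → class III.
number: ∅ → singular.
definiteness: thath- → definite.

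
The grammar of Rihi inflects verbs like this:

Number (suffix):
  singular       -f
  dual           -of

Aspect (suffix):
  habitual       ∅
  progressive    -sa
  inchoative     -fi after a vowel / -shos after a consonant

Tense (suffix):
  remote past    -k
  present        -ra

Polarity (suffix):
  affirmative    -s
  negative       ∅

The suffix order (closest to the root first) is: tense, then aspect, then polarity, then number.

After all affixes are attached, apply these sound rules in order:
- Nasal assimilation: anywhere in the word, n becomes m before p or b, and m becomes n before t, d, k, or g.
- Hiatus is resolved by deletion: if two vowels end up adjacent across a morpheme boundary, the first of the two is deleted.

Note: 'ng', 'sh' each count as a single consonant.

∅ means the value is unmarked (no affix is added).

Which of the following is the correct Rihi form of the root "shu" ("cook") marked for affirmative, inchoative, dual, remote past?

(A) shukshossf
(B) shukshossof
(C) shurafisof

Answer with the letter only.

B

Attach tense remote past -k → shuk.
Attach aspect inchoative -shos (after consonant 'k') → shukshos.
Attach polarity affirmative -s → shukshoss.
Attach number dual -of → shukshossof.
Nasal assimilation: no change.
Vowel deletion: no change.
So the correct form is shukshossof, option (B).
(C) shurafisof is wrong: it uses present instead of remote past for tense.
(A) shukshossf is wrong: it uses singular instead of dual for number.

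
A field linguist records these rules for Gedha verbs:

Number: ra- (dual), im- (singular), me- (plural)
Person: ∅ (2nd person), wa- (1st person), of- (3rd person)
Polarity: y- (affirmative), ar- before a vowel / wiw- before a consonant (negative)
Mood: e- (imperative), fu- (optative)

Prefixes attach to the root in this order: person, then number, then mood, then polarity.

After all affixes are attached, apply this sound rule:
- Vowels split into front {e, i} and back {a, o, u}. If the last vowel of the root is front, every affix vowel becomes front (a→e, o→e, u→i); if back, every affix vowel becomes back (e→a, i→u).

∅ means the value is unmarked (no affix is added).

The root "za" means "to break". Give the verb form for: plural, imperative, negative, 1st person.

Attach person 1st person wa- → waza.
Attach number plural me- → mewaza.
Attach mood imperative e- → emewaza.
Attach polarity negative ar- (before vowel 'e') → aremewaza.
Apply vowel harmony: aremewaza → aramawaza.

aramawaza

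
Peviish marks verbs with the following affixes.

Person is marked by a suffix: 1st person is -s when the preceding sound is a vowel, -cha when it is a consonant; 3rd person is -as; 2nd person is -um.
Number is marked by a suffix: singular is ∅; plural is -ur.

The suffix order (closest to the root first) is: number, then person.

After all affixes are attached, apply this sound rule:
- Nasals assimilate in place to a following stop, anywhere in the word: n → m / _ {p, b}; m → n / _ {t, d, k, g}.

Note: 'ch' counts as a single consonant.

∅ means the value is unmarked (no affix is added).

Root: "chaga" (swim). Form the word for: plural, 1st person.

Attach number plural -ur → chagaur.
Attach person 1st person -cha (after consonant 'r') → chagaurcha.
Nasal assimilation: no change.

chagaurcha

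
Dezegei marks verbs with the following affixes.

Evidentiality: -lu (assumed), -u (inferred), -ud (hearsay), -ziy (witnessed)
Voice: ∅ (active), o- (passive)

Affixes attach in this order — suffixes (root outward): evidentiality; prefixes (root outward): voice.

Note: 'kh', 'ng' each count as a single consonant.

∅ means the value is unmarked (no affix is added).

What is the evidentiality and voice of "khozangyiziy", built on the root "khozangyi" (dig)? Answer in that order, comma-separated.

Segment: khozangyi-ziy.
evidentiality: -ziy → witnessed.
voice: ∅ → active.

witnessed, active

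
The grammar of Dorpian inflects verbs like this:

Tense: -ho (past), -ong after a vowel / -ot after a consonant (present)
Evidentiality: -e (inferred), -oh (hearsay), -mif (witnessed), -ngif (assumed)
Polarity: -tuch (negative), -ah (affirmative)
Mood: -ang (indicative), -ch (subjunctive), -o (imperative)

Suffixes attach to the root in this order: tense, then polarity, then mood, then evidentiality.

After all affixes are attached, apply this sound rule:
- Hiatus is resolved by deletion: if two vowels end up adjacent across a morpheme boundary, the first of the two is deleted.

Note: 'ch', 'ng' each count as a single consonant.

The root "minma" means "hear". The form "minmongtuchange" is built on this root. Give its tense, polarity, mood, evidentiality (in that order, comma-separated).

present, negative, indicative, inferred

Segment: minma-ong-tuch-ang-e.
tense: -ong/ot → present.
polarity: -tuch → negative.
mood: -ang → indicative.
evidentiality: -e → inferred.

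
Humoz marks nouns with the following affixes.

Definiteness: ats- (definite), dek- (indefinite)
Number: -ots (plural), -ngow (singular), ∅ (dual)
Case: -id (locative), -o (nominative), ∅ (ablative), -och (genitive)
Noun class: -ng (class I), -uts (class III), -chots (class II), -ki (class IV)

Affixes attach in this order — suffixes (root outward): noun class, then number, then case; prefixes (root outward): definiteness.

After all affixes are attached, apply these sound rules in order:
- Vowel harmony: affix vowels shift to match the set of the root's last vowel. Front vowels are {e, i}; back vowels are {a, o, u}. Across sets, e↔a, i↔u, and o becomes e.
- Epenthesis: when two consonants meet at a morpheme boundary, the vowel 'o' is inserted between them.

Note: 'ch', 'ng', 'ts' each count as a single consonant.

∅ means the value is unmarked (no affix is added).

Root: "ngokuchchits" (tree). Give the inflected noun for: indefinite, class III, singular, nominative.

Attach definiteness indefinite dek- → dekngokuchchits.
Attach noun class class III -uts → dekngokuchchitsuts.
Attach number singular -ngow → dekngokuchchitsutsngow.
Attach case nominative -o → dekngokuchchitsutsngowo.
Apply vowel harmony: dekngokuchchitsutsngowo → dekngokuchchitsitsngewe.
Apply epenthesis: dekngokuchchitsitsngewe → dekongokuchchitsitsongewe.

dekongokuchchitsitsongewe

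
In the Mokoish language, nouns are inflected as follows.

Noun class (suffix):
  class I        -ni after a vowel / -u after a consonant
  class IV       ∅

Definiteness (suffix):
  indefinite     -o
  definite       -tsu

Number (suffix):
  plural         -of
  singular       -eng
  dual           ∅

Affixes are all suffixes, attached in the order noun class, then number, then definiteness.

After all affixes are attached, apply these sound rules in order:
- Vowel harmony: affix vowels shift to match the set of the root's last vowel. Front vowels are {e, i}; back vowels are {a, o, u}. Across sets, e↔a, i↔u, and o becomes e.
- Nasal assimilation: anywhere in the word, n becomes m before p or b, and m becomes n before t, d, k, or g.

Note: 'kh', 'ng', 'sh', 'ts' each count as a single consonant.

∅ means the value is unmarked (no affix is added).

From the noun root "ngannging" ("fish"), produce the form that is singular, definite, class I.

Attach noun class class I -u (after consonant 'ng') → nganngingu.
Attach number singular -eng → nganngingueng.
Attach definiteness definite -tsu → ngannginguengtsu.
Apply vowel harmony: ngannginguengtsu → nganngingiengtsi.
Nasal assimilation: no change.

nganngingiengtsi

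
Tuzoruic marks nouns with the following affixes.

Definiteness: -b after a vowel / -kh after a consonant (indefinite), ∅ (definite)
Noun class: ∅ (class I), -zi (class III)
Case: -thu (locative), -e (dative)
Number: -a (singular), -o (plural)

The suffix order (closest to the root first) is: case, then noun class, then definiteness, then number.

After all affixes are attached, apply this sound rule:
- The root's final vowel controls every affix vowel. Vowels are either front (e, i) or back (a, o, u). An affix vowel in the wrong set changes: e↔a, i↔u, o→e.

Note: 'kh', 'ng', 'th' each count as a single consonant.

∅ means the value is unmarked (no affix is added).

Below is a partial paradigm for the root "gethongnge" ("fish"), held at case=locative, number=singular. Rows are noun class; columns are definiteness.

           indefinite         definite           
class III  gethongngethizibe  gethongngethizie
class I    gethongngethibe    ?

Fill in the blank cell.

gethongngethie

Attach case locative -thu → gethongngethu.
noun class = class I: zero marking, form stays gethongngethu.
definiteness = definite: zero marking, form stays gethongngethu.
Attach number singular -a → gethongngethua.
Apply vowel harmony: gethongngethua → gethongngethie.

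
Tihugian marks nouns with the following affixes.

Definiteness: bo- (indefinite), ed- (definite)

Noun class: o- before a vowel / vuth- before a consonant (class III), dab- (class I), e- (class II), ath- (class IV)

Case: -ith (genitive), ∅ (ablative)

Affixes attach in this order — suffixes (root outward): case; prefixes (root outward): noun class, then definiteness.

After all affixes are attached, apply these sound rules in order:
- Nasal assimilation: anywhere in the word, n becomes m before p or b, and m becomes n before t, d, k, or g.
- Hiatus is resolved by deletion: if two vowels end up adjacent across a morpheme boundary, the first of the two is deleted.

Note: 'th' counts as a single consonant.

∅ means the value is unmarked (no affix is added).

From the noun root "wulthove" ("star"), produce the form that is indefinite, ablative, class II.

Attach noun class class II e- → ewulthove.
case = ablative: zero marking, form stays ewulthove.
Attach definiteness indefinite bo- → boewulthove.
Nasal assimilation: no change.
Apply vowel deletion: boewulthove → bewulthove.

bewulthove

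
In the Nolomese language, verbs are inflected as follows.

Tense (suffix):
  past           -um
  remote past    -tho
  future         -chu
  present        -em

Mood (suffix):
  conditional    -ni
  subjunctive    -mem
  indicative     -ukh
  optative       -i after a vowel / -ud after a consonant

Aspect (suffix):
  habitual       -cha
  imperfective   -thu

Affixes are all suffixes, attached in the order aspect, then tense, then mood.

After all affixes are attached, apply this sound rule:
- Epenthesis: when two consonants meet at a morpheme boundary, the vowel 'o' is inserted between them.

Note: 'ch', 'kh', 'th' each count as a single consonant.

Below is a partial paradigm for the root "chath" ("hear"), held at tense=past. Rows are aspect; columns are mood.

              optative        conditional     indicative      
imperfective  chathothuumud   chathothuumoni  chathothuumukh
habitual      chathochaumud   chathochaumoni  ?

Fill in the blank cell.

Attach aspect habitual -cha → chathcha.
Attach tense past -um → chathchaum.
Attach mood indicative -ukh → chathchaumukh.
Apply epenthesis: chathchaumukh → chathochaumukh.

chathochaumukh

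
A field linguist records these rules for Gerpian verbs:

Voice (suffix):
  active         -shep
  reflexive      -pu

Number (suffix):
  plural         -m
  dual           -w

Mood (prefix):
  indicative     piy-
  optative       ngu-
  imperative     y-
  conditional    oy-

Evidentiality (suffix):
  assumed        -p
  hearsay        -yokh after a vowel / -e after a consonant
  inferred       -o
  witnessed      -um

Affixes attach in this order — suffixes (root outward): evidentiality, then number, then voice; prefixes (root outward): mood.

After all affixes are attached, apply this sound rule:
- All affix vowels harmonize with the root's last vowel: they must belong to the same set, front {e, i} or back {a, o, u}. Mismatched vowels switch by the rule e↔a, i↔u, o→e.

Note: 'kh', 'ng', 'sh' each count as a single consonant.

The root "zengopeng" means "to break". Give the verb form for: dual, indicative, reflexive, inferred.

piyzengopengewpi

Attach evidentiality inferred -o → zengopengo.
Attach mood indicative piy- → piyzengopengo.
Attach number dual -w → piyzengopengow.
Attach voice reflexive -pu → piyzengopengowpu.
Apply vowel harmony: piyzengopengowpu → piyzengopengewpi.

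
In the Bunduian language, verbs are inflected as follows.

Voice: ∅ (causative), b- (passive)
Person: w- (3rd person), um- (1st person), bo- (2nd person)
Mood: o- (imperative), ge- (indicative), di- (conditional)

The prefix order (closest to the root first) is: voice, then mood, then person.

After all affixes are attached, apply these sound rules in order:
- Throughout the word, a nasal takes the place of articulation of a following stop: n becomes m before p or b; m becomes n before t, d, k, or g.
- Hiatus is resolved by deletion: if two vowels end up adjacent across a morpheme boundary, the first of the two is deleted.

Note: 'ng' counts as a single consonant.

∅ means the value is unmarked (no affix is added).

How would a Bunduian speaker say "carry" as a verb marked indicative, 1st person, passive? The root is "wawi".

Attach voice passive b- → bwawi.
Attach mood indicative ge- → gebwawi.
Attach person 1st person um- → umgebwawi.
Apply nasal assimilation: umgebwawi → ungebwawi.
Vowel deletion: no change.

ungebwawi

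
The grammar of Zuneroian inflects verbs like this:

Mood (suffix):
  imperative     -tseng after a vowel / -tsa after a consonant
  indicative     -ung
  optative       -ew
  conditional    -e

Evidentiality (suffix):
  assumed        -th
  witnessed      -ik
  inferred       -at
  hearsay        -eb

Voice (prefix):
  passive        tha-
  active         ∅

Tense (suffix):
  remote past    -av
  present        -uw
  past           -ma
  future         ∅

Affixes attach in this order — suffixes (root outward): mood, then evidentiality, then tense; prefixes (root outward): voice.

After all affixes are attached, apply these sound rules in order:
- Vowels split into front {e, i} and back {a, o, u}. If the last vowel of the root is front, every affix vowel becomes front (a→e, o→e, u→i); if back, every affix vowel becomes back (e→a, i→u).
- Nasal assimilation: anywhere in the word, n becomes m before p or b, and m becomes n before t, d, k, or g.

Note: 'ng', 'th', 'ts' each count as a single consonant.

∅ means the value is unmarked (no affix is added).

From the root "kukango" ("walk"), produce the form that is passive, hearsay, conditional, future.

Attach mood conditional -e → kukangoe.
Attach evidentiality hearsay -eb → kukangoeeb.
Attach voice passive tha- → thakukangoeeb.
tense = future: zero marking, form stays thakukangoeeb.
Apply vowel harmony: thakukangoeeb → thakukangoaab.
Nasal assimilation: no change.

thakukangoaab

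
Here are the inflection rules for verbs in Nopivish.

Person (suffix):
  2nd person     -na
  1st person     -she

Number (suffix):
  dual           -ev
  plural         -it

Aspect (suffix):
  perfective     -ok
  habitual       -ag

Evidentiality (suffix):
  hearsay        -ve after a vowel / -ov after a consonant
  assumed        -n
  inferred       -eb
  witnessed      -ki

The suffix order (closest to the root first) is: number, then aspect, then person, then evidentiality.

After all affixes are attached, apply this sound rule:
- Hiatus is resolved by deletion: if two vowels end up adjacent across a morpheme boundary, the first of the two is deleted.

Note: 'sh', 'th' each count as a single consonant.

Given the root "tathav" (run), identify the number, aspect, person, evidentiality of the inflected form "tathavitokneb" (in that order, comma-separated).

plural, perfective, 2nd person, inferred

Segment: tathav-it-ok-na-eb.
number: -it → plural.
aspect: -ok → perfective.
person: -na → 2nd person.
evidentiality: -eb → inferred.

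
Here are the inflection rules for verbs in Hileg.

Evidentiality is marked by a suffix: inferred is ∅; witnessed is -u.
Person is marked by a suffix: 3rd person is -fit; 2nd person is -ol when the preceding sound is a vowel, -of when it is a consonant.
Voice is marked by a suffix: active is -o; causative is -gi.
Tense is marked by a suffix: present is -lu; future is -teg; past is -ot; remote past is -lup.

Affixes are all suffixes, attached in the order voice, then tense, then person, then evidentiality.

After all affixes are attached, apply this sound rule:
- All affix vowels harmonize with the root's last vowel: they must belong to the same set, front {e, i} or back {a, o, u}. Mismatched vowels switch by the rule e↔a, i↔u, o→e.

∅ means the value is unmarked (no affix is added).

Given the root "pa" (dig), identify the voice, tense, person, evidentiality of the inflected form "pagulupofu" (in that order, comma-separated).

causative, remote past, 2nd person, witnessed

Segment: pa-gi-lup-of-u.
voice: -gi → causative.
tense: -lup → remote past.
person: -ol/of → 2nd person.
evidentiality: -u → witnessed.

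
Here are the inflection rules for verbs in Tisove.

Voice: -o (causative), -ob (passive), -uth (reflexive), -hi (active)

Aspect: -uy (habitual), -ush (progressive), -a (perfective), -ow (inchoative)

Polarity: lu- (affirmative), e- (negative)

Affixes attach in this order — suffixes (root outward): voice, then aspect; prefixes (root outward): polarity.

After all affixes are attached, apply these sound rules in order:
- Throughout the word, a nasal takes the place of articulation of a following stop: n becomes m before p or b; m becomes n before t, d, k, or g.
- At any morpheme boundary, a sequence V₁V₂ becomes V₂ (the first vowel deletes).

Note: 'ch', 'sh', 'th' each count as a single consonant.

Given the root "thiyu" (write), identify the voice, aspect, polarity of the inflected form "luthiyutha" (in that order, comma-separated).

reflexive, perfective, affirmative

Segment: lu-thiyu-uth-a.
voice: -uth → reflexive.
aspect: -a → perfective.
polarity: lu- → affirmative.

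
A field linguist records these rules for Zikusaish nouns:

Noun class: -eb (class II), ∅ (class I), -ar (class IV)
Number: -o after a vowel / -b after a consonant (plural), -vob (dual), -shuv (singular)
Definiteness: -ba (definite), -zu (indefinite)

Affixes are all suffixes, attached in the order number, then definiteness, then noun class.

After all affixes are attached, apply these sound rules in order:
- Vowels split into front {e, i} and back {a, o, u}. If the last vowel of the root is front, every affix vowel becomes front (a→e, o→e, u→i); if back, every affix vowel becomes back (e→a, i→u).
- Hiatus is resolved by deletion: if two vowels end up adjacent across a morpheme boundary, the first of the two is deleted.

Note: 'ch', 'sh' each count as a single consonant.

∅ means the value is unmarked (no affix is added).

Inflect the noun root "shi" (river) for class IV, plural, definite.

sheber

Attach number plural -o (after vowel 'i') → shio.
Attach definiteness definite -ba → shioba.
Attach noun class class IV -ar → shiobaar.
Apply vowel harmony: shiobaar → shiebeer.
Apply vowel deletion: shiebeer → sheber.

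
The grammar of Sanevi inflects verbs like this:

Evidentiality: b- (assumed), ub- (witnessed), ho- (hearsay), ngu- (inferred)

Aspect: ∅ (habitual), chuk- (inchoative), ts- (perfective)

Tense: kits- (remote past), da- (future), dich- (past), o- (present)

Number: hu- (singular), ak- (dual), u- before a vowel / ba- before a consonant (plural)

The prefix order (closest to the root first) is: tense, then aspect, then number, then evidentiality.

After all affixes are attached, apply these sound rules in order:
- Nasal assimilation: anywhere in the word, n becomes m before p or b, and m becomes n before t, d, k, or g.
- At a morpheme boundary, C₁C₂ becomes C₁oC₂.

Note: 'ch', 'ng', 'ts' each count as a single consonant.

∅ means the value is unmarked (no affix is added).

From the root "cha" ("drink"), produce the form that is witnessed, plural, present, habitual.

Attach tense present o- → ocha.
aspect = habitual: zero marking, form stays ocha.
Attach number plural u- (before vowel 'o') → uocha.
Attach evidentiality witnessed ub- → ubuocha.
Nasal assimilation: no change.
Epenthesis: no change.

ubuocha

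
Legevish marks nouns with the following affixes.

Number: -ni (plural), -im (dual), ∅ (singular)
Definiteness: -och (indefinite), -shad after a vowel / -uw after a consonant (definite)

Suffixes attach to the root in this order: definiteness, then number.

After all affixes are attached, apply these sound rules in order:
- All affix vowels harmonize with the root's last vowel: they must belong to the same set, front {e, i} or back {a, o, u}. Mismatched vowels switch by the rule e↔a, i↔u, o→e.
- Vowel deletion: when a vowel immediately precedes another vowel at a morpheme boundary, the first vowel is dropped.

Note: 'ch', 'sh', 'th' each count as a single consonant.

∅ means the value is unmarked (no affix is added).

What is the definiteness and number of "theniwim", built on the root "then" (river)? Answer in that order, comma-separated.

Segment: then-uw-im.
definiteness: -shad/uw → definite.
number: -im → dual.

definite, dual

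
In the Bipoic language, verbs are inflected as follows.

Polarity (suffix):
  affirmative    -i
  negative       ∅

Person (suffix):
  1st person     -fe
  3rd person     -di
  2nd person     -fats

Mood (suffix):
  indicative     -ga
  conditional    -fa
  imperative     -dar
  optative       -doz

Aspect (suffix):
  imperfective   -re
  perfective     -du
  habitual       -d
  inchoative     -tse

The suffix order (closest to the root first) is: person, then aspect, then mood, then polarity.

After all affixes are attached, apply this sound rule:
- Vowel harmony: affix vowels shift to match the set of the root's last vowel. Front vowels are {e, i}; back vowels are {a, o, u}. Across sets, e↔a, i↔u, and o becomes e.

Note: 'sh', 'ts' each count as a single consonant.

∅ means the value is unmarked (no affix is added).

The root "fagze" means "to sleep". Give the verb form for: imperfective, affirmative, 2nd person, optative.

fagzefetsredezi

Attach person 2nd person -fats → fagzefats.
Attach aspect imperfective -re → fagzefatsre.
Attach mood optative -doz → fagzefatsredoz.
Attach polarity affirmative -i → fagzefatsredozi.
Apply vowel harmony: fagzefatsredozi → fagzefetsredezi.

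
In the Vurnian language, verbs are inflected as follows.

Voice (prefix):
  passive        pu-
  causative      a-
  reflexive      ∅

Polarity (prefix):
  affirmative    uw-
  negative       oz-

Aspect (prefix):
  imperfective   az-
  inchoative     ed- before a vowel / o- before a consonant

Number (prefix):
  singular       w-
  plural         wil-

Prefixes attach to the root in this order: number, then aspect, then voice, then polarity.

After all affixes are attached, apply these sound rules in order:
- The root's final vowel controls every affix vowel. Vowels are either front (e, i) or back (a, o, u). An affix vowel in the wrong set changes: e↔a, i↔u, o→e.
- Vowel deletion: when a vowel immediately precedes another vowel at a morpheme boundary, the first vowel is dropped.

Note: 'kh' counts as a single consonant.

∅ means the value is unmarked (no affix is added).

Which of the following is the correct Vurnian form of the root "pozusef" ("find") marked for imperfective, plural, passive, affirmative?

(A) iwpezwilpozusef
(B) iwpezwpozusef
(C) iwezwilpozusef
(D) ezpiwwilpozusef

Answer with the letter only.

Attach number plural wil- → wilpozusef.
Attach aspect imperfective az- → azwilpozusef.
Attach voice passive pu- → puazwilpozusef.
Attach polarity affirmative uw- → uwpuazwilpozusef.
Apply vowel harmony: uwpuazwilpozusef → iwpiezwilpozusef.
Apply vowel deletion: iwpiezwilpozusef → iwpezwilpozusef.
So the correct form is iwpezwilpozusef, option (A).
(C) iwezwilpozusef is wrong: it uses causative instead of passive for voice.
(D) ezpiwwilpozusef is wrong: it has the affixes in the wrong order.
(B) iwpezwpozusef is wrong: it uses singular instead of plural for number.

A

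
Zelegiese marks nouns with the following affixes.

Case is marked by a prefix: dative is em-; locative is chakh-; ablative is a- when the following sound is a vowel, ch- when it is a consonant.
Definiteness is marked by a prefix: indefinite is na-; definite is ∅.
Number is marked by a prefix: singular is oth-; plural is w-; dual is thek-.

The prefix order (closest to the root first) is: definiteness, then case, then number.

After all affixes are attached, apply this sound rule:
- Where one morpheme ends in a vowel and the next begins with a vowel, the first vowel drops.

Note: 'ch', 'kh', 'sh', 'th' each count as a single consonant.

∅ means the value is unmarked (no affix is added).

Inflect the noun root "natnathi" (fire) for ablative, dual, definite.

thekchnatnathi

definiteness = definite: zero marking, form stays natnathi.
Attach case ablative ch- (before consonant 'n') → chnatnathi.
Attach number dual thek- → thekchnatnathi.
Vowel deletion: no change.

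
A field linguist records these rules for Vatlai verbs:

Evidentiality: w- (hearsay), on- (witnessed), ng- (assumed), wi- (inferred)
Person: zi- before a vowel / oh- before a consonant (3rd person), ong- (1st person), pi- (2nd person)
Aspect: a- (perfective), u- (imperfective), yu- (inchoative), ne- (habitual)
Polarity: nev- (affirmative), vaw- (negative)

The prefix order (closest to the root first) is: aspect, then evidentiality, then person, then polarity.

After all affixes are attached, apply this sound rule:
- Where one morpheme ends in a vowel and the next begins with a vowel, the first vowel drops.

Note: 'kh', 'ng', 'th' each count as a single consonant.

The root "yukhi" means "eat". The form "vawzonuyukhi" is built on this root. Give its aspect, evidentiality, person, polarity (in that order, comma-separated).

Segment: vaw-zi-on-u-yukhi.
aspect: u- → imperfective.
evidentiality: on- → witnessed.
person: zi/oh- → 3rd person.
polarity: vaw- → negative.

imperfective, witnessed, 3rd person, negative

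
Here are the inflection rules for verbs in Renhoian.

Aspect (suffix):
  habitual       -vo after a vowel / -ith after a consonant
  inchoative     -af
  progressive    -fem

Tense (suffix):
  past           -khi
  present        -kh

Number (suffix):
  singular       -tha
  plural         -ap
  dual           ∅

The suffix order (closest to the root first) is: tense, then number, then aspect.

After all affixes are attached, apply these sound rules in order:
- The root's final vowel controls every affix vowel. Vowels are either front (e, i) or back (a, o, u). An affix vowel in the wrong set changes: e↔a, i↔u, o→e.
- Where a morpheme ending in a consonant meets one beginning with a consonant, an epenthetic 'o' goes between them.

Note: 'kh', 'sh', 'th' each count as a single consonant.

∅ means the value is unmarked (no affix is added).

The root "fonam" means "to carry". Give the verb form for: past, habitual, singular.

fonamokhuthavo

Attach tense past -khi → fonamkhi.
Attach number singular -tha → fonamkhitha.
Attach aspect habitual -vo (after vowel 'a') → fonamkhithavo.
Apply vowel harmony: fonamkhithavo → fonamkhuthavo.
Apply epenthesis: fonamkhuthavo → fonamokhuthavo.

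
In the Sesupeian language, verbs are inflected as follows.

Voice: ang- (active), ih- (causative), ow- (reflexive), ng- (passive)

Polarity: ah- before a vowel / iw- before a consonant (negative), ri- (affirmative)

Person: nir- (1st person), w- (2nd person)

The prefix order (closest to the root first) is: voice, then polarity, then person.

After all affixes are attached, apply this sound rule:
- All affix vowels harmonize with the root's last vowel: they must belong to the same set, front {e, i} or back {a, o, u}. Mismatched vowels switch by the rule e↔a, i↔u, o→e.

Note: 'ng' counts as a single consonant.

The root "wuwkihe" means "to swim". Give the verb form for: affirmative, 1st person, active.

nirriengwuwkihe

Attach voice active ang- → angwuwkihe.
Attach polarity affirmative ri- → riangwuwkihe.
Attach person 1st person nir- → nirriangwuwkihe.
Apply vowel harmony: nirriangwuwkihe → nirriengwuwkihe.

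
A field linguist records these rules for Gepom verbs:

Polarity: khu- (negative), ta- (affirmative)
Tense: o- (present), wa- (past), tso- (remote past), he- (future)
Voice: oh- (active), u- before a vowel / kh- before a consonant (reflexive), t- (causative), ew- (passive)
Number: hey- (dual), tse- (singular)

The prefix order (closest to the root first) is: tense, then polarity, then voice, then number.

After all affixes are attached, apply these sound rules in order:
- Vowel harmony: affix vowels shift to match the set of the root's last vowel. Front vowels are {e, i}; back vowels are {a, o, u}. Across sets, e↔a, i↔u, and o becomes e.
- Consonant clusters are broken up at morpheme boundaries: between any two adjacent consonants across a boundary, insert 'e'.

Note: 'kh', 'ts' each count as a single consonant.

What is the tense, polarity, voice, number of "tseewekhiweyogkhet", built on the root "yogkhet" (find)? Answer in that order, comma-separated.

Segment: tse-ew-khu-wa-yogkhet.
tense: wa- → past.
polarity: khu- → negative.
voice: ew- → passive.
number: tse- → singular.

past, negative, passive, singular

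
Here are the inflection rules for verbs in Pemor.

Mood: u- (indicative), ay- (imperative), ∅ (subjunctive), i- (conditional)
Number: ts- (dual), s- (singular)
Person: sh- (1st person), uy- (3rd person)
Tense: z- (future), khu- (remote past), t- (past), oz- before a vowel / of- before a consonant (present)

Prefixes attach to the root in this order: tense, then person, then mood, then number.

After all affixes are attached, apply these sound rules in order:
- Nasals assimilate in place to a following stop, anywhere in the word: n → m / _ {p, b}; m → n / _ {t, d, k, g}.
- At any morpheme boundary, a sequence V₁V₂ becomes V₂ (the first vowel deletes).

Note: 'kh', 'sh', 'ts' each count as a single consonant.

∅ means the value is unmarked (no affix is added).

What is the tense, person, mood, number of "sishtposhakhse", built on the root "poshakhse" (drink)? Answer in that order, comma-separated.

Segment: s-i-sh-t-poshakhse.
tense: t- → past.
person: sh- → 1st person.
mood: i- → conditional.
number: s- → singular.

past, 1st person, conditional, singular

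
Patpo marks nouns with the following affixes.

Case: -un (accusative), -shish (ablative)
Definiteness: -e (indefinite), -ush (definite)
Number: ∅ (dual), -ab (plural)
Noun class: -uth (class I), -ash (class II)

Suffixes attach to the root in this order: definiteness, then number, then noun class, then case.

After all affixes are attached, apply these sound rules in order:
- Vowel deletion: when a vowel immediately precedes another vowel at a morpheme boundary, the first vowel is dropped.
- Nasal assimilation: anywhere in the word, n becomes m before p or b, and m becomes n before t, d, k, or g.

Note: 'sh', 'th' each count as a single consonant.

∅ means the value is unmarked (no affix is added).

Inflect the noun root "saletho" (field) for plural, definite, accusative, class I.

Attach definiteness definite -ush → salethoush.
Attach number plural -ab → salethoushab.
Attach noun class class I -uth → salethoushabuth.
Attach case accusative -un → salethoushabuthun.
Apply vowel deletion: salethoushabuthun → salethushabuthun.
Nasal assimilation: no change.

salethushabuthun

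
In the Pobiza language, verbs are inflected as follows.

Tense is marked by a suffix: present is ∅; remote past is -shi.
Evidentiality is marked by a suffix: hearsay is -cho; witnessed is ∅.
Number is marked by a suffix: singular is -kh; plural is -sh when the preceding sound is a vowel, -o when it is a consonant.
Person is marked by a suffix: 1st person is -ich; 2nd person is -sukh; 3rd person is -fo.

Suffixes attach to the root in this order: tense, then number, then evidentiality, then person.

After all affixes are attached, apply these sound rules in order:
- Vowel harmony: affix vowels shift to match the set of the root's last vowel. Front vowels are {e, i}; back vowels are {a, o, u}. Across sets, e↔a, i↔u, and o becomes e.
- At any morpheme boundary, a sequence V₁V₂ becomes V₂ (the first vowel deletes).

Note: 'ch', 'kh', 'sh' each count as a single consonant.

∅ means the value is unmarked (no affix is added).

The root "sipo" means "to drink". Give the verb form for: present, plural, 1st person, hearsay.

tense = present: zero marking, form stays sipo.
Attach number plural -sh (after vowel 'o') → siposh.
Attach evidentiality hearsay -cho → siposhcho.
Attach person 1st person -ich → siposhchoich.
Apply vowel harmony: siposhchoich → siposhchouch.
Apply vowel deletion: siposhchouch → siposhchuch.

siposhchuch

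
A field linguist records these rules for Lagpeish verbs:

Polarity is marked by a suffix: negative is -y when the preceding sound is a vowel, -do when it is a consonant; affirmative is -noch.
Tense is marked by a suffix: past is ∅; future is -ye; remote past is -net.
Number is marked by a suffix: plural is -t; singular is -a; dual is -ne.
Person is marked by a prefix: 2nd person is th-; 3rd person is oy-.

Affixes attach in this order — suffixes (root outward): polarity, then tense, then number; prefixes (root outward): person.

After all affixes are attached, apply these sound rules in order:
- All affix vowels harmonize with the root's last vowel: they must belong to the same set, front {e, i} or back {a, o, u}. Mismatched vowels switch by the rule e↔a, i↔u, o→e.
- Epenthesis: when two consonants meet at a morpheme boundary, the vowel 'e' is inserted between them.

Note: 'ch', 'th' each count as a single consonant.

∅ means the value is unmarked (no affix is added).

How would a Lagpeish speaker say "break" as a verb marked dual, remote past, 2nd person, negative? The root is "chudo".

Attach person 2nd person th- → thchudo.
Attach polarity negative -y (after vowel 'o') → thchudoy.
Attach tense remote past -net → thchudoynet.
Attach number dual -ne → thchudoynetne.
Apply vowel harmony: thchudoynetne → thchudoynatna.
Apply epenthesis: thchudoynatna → thechudoyenatena.

thechudoyenatena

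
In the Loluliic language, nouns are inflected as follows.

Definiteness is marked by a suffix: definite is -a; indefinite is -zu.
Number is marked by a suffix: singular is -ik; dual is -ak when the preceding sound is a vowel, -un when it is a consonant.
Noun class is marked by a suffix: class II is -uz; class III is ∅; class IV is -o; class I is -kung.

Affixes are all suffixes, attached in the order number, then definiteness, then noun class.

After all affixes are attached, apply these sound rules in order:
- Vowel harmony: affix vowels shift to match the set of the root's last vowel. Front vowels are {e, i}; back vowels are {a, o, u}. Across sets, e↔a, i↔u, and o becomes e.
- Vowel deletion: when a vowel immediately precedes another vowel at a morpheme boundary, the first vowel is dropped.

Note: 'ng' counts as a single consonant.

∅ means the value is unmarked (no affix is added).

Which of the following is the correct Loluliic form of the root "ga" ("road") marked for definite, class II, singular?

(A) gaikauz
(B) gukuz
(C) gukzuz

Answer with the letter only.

B

Attach number singular -ik → gaik.
Attach definiteness definite -a → gaika.
Attach noun class class II -uz → gaikauz.
Apply vowel harmony: gaikauz → gaukauz.
Apply vowel deletion: gaukauz → gukuz.
So the correct form is gukuz, option (B).
(A) gaikauz is wrong: it fails to apply the sound rule(s).
(C) gukzuz is wrong: it uses indefinite instead of definite for definiteness.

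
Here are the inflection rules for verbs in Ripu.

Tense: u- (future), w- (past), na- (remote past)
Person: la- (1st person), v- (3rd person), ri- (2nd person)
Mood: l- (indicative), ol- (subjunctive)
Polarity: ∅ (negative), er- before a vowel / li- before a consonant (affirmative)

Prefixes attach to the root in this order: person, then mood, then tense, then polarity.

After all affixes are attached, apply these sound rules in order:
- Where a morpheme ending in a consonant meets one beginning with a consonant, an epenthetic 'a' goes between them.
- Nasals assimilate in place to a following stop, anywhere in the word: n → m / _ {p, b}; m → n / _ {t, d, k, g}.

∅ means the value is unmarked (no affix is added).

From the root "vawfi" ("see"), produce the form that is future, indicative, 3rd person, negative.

ulavavawfi

Attach person 3rd person v- → vvawfi.
Attach mood indicative l- → lvvawfi.
Attach tense future u- → ulvvawfi.
polarity = negative: zero marking, form stays ulvvawfi.
Apply epenthesis: ulvvawfi → ulavavawfi.
Nasal assimilation: no change.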